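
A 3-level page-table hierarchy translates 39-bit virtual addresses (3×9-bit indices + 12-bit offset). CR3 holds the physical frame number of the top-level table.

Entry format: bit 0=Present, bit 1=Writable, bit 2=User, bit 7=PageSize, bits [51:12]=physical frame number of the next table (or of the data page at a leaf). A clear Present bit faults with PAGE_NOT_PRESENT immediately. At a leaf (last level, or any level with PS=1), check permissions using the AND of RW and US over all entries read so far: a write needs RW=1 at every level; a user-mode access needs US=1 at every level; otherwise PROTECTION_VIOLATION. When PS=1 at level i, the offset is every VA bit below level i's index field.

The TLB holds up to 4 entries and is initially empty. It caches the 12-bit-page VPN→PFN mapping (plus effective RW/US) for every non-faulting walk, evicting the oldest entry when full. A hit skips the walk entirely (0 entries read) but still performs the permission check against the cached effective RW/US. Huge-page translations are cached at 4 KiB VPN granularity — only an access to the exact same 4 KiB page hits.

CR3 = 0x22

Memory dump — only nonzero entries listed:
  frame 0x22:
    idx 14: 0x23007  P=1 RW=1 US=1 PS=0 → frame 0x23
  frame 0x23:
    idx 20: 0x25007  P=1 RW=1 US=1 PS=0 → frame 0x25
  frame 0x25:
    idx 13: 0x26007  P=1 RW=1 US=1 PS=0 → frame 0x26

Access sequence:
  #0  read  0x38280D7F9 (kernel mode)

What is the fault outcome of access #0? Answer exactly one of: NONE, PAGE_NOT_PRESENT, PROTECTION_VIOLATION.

Trace:
#0 VA=0x38280D7F9 (r,kernel):
  lvl0: tbl 0x22, slot 14 ⇒ 0x23007 (P1/RW1/US1/PS0)
  lvl1: tbl 0x23, slot 20 ⇒ 0x25007 (P1/RW1/US1/PS0)
  lvl2: tbl 0x25, slot 13 ⇒ 0x26007 (P1/RW1/US1/PS0)
  → PA=0x267F9  (3 entries read)

Access #0 fault: NONE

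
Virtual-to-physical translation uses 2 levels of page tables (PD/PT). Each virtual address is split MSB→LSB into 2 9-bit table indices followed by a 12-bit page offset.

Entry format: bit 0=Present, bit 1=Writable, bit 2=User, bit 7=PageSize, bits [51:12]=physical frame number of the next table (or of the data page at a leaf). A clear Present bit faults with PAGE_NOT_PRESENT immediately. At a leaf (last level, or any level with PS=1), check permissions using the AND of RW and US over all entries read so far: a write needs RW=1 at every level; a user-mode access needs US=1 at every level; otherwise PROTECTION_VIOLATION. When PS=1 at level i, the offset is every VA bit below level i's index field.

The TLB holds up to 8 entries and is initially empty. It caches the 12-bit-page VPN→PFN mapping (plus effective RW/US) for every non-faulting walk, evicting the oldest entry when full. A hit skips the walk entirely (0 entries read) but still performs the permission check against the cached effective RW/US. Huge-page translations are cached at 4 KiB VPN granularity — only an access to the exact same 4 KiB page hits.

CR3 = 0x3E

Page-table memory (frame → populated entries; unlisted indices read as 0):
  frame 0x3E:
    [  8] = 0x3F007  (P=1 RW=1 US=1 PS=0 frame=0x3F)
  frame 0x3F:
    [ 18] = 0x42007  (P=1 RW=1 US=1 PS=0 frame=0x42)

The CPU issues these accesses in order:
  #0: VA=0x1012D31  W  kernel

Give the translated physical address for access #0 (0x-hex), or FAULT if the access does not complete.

Walk each access:
#0 VA=0x1012D31 (w,kernel):
  lvl0: tbl 0x3E, slot 8 ⇒ 0x3F007 (P1/RW1/US1/PS0)
  lvl1: tbl 0x3F, slot 18 ⇒ 0x42007 (P1/RW1/US1/PS0)
  ✓ 0x42D31  — 2 lookups

Access #0 PA: 0x42D31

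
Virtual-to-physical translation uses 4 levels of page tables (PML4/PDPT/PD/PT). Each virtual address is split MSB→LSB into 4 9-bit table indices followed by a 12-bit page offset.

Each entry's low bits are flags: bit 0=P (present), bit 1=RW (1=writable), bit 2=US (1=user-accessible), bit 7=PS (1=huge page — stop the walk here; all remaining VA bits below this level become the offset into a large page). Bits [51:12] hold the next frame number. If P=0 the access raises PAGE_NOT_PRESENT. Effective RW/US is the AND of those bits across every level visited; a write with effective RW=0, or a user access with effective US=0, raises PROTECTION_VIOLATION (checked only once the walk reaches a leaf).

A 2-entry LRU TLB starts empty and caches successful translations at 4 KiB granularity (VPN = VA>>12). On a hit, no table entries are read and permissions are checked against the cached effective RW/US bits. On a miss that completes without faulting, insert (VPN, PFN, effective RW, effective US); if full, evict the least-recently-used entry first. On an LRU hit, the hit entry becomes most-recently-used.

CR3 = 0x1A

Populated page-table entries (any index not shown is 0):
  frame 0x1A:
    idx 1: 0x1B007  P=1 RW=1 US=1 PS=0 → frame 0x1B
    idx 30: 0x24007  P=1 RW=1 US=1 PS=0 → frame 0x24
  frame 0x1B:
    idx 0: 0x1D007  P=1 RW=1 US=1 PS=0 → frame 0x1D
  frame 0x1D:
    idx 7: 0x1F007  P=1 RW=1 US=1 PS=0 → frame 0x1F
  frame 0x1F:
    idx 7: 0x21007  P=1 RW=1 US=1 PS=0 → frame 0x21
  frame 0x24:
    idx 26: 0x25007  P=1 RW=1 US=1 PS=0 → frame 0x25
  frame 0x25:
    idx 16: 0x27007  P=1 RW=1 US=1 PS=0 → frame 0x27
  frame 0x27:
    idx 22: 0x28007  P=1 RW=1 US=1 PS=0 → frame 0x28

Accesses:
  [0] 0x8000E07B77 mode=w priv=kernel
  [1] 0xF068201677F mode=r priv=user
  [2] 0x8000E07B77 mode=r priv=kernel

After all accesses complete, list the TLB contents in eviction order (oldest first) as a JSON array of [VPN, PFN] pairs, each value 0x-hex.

Per-access translation:
#0 VA=0x8000E07B77 (w,kernel):
  L0: frame=0x1A idx=1 entry=0x1B007 [P=1 RW=1 US=1 PS=0]
  L1: frame=0x1B idx=0 entry=0x1D007 [P=1 RW=1 US=1 PS=0]
  L2: frame=0x1D idx=7 entry=0x1F007 [P=1 RW=1 US=1 PS=0]
  L3: frame=0x1F idx=7 entry=0x21007 [P=1 RW=1 US=1 PS=0]
  ⇒ phys 0x21B77  [4 reads]
#1 VA=0xF068201677F (r,user):
  L0: frame=0x1A idx=30 entry=0x24007 [P=1 RW=1 US=1 PS=0]
  L1: frame=0x24 idx=26 entry=0x25007 [P=1 RW=1 US=1 PS=0]
  L2: frame=0x25 idx=16 entry=0x27007 [P=1 RW=1 US=1 PS=0]
  L3: frame=0x27 idx=22 entry=0x28007 [P=1 RW=1 US=1 PS=0]
  ⇒ phys 0x2877F  [4 reads]
#2 VA=0x8000E07B77 (r,kernel):
  TLB hit vpn=0x8000E07 → PA=0x21B77

TLB: [["0xF0682016", "0x28"], ["0x8000E07", "0x21"]]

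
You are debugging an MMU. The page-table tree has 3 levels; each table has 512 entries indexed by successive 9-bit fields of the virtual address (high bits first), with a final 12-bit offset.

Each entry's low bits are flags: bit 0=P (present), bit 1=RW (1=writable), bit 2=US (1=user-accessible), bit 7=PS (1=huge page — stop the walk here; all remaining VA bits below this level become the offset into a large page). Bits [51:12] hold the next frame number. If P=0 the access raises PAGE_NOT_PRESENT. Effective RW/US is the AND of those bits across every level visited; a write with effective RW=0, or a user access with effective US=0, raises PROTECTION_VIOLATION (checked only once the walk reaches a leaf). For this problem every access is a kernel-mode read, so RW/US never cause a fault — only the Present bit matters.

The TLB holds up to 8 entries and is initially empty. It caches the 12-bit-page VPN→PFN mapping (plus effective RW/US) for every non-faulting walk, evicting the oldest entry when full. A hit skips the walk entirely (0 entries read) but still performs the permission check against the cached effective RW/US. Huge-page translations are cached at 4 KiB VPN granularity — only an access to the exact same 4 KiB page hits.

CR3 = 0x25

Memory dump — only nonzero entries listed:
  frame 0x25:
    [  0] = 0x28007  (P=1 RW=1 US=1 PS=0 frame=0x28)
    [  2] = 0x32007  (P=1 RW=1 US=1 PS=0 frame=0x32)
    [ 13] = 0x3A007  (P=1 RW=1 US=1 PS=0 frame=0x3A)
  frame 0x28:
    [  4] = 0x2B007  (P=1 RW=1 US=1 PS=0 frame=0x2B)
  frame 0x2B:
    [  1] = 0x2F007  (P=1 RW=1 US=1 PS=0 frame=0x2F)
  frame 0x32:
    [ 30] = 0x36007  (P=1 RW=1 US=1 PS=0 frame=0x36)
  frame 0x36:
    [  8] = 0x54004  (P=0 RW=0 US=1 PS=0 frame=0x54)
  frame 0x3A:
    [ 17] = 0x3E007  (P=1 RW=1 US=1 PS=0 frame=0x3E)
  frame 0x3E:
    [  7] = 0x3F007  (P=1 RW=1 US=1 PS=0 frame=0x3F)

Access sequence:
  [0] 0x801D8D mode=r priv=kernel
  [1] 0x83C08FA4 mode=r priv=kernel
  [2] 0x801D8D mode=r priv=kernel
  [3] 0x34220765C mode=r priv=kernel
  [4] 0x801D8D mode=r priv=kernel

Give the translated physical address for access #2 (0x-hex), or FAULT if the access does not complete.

Trace:
#0 VA=0x801D8D (r,kernel):
  lvl0: tbl 0x25, slot 0 ⇒ 0x28007 (P1/RW1/US1/PS0)
  lvl1: tbl 0x28, slot 4 ⇒ 0x2B007 (P1/RW1/US1/PS0)
  lvl2: tbl 0x2B, slot 1 ⇒ 0x2F007 (P1/RW1/US1/PS0)
  ⇒ phys 0x2FD8D  [3 reads]
#1 VA=0x83C08FA4 (r,kernel):
  lvl0: tbl 0x25, slot 2 ⇒ 0x32007 (P1/RW1/US1/PS0)
  lvl1: tbl 0x32, slot 30 ⇒ 0x36007 (P1/RW1/US1/PS0)
  lvl2: tbl 0x36, slot 8 ⇒ 0x54004 (P0/RW0/US1/PS0)
  ✗ PAGE_NOT_PRESENT  [3 reads]
#2 VA=0x801D8D (r,kernel):
  TLB hit vpn=0x801 → PA=0x2FD8D
#3 VA=0x34220765C (r,kernel):
  lvl0: tbl 0x25, slot 13 ⇒ 0x3A007 (P1/RW1/US1/PS0)
  lvl1: tbl 0x3A, slot 17 ⇒ 0x3E007 (P1/RW1/US1/PS0)
  lvl2: tbl 0x3E, slot 7 ⇒ 0x3F007 (P1/RW1/US1/PS0)
  ⇒ phys 0x3F65C  [3 reads]
#4 VA=0x801D8D (r,kernel):
  TLB hit vpn=0x801 → PA=0x2FD8D

Access #2 PA: 0x2FD8D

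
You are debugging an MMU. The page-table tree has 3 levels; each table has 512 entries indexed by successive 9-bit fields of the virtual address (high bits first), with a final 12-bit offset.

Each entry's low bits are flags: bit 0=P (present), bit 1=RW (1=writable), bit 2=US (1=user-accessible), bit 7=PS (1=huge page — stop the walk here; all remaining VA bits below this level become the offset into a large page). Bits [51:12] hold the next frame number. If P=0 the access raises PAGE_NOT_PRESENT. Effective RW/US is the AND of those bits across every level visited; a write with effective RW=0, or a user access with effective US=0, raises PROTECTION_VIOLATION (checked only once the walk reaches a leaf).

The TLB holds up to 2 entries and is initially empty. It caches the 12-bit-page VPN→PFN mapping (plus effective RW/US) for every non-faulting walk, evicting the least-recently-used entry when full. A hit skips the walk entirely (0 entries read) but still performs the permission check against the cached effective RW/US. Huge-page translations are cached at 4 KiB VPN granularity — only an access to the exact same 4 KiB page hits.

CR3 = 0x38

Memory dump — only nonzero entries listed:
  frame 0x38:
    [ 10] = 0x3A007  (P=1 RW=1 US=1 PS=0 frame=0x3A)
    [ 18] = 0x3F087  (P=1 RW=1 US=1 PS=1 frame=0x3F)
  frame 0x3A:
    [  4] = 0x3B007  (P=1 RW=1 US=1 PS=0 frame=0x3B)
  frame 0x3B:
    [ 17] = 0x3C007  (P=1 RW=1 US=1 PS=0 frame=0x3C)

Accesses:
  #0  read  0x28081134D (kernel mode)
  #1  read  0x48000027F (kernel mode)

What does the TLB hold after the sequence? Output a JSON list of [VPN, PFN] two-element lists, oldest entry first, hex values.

Trace:
#0 VA=0x28081134D (r,kernel):
  [0] read 0x38 idx=10: raw=0x3A007 flags P=1 W=1 U=1 S=0
  [1] read 0x3A idx=4: raw=0x3B007 flags P=1 W=1 U=1 S=0
  [2] read 0x3B idx=17: raw=0x3C007 flags P=1 W=1 U=1 S=0
  → PA=0x3C34D  (3 entries read)
#1 VA=0x48000027F (r,kernel):
  [0] read 0x38 idx=18: raw=0x3F087 flags P=1 W=1 U=1 S=1
  → PA=0x3F27F (huge @L0)  (1 entries read)

TLB: [["0x280811", "0x3C"], ["0x480000", "0x3F"]]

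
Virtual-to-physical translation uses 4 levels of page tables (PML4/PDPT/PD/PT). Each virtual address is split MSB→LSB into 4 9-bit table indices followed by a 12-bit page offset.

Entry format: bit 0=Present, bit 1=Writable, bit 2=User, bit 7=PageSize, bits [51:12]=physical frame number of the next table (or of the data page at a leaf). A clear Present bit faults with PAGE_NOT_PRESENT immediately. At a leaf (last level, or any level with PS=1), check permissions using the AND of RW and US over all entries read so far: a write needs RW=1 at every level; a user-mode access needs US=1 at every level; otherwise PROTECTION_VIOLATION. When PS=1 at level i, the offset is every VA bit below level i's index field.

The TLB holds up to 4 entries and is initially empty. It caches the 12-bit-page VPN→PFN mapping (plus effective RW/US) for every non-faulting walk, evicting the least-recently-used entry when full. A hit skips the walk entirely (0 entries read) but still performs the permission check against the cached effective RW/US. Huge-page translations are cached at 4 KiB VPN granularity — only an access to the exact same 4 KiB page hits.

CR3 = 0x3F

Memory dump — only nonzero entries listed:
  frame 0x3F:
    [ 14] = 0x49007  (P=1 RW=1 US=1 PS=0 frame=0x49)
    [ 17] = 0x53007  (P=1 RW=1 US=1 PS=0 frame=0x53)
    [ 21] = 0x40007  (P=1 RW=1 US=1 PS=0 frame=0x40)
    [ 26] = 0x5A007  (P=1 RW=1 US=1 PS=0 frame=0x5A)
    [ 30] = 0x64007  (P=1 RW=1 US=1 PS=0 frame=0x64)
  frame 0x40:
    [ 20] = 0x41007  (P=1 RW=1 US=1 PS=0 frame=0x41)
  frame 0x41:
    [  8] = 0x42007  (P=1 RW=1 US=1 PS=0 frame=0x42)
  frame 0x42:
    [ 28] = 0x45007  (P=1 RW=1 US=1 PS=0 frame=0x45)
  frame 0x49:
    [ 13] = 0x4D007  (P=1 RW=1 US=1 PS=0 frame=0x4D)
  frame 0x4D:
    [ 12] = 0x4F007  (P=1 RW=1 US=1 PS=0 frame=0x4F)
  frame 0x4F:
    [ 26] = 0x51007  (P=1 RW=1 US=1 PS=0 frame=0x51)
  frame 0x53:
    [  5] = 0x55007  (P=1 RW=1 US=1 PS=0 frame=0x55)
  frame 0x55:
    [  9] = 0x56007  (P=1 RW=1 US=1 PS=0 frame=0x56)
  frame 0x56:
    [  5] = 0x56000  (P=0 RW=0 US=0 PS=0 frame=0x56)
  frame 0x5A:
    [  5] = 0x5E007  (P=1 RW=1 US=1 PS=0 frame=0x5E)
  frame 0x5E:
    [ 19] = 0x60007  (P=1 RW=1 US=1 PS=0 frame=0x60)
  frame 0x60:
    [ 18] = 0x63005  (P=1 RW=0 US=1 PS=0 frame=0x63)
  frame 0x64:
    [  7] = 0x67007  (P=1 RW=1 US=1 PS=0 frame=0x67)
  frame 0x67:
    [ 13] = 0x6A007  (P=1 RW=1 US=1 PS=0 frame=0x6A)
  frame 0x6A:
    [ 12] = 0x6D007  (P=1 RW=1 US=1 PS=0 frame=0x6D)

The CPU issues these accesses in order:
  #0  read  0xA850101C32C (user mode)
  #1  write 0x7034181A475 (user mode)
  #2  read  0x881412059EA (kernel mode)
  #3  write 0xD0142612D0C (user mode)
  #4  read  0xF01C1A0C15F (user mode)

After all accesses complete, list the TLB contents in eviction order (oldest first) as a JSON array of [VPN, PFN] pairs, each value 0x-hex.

Walk each access:
#0 VA=0xA850101C32C (r,user):
  [0] read 0x3F idx=21: raw=0x40007 flags P=1 W=1 U=1 S=0
  [1] read 0x40 idx=20: raw=0x41007 flags P=1 W=1 U=1 S=0
  [2] read 0x41 idx=8: raw=0x42007 flags P=1 W=1 U=1 S=0
  [3] read 0x42 idx=28: raw=0x45007 flags P=1 W=1 U=1 S=0
  → PA=0x4532C  (4 entries read)
#1 VA=0x7034181A475 (w,user):
  [0] read 0x3F idx=14: raw=0x49007 flags P=1 W=1 U=1 S=0
  [1] read 0x49 idx=13: raw=0x4D007 flags P=1 W=1 U=1 S=0
  [2] read 0x4D idx=12: raw=0x4F007 flags P=1 W=1 U=1 S=0
  [3] read 0x4F idx=26: raw=0x51007 flags P=1 W=1 U=1 S=0
  → PA=0x51475  (4 entries read)
#2 VA=0x881412059EA (r,kernel):
  [0] read 0x3F idx=17: raw=0x53007 flags P=1 W=1 U=1 S=0
  [1] read 0x53 idx=5: raw=0x55007 flags P=1 W=1 U=1 S=0
  [2] read 0x55 idx=9: raw=0x56007 flags P=1 W=1 U=1 S=0
  [3] read 0x56 idx=5: raw=0x56000 flags P=0 W=0 U=0 S=0
  → PAGE_NOT_PRESENT  (4 entries read)
#3 VA=0xD0142612D0C (w,user):
  [0] read 0x3F idx=26: raw=0x5A007 flags P=1 W=1 U=1 S=0
  [1] read 0x5A idx=5: raw=0x5E007 flags P=1 W=1 U=1 S=0
  [2] read 0x5E idx=19: raw=0x60007 flags P=1 W=1 U=1 S=0
  [3] read 0x60 idx=18: raw=0x63005 flags P=1 W=0 U=1 S=0
  → PROTECTION_VIOLATION  (4 entries read)
#4 VA=0xF01C1A0C15F (r,user):
  [0] read 0x3F idx=30: raw=0x64007 flags P=1 W=1 U=1 S=0
  [1] read 0x64 idx=7: raw=0x67007 flags P=1 W=1 U=1 S=0
  [2] read 0x67 idx=13: raw=0x6A007 flags P=1 W=1 U=1 S=0
  [3] read 0x6A idx=12: raw=0x6D007 flags P=1 W=1 U=1 S=0
  → PA=0x6D15F  (4 entries read)

TLB: [["0xA850101C", "0x45"], ["0x7034181A", "0x51"], ["0xF01C1A0C", "0x6D"]]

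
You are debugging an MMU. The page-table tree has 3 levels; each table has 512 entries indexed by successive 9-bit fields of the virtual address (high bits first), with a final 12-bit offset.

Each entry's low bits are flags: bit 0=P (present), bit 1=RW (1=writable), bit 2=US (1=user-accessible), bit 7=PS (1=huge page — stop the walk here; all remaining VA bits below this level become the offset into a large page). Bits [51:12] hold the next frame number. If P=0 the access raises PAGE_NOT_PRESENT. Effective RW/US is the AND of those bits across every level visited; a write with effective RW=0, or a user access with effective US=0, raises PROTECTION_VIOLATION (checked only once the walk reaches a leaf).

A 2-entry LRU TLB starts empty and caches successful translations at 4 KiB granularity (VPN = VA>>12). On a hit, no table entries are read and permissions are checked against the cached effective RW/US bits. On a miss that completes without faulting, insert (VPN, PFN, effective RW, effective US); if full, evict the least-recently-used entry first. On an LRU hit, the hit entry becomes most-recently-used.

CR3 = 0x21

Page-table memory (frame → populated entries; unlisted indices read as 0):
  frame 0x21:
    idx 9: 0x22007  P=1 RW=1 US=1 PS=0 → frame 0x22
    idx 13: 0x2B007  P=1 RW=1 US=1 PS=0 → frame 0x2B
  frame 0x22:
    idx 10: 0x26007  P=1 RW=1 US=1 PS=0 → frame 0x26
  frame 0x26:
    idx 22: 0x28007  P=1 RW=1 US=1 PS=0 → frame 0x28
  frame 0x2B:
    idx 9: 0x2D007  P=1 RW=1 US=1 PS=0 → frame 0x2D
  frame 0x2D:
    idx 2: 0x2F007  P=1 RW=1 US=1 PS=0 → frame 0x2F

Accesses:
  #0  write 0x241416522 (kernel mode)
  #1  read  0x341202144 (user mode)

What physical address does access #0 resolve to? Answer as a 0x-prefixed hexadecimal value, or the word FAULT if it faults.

Per-access translation:
#0 VA=0x241416522 (w,kernel):
  lvl0: tbl 0x21, slot 9 ⇒ 0x22007 (P1/RW1/US1/PS0)
  lvl1: tbl 0x22, slot 10 ⇒ 0x26007 (P1/RW1/US1/PS0)
  lvl2: tbl 0x26, slot 22 ⇒ 0x28007 (P1/RW1/US1/PS0)
  ✓ 0x28522  — 3 lookups
#1 VA=0x341202144 (r,user):
  lvl0: tbl 0x21, slot 13 ⇒ 0x2B007 (P1/RW1/US1/PS0)
  lvl1: tbl 0x2B, slot 9 ⇒ 0x2D007 (P1/RW1/US1/PS0)
  lvl2: tbl 0x2D, slot 2 ⇒ 0x2F007 (P1/RW1/US1/PS0)
  ✓ 0x2F144  — 3 lookups

Access #0 PA: 0x28522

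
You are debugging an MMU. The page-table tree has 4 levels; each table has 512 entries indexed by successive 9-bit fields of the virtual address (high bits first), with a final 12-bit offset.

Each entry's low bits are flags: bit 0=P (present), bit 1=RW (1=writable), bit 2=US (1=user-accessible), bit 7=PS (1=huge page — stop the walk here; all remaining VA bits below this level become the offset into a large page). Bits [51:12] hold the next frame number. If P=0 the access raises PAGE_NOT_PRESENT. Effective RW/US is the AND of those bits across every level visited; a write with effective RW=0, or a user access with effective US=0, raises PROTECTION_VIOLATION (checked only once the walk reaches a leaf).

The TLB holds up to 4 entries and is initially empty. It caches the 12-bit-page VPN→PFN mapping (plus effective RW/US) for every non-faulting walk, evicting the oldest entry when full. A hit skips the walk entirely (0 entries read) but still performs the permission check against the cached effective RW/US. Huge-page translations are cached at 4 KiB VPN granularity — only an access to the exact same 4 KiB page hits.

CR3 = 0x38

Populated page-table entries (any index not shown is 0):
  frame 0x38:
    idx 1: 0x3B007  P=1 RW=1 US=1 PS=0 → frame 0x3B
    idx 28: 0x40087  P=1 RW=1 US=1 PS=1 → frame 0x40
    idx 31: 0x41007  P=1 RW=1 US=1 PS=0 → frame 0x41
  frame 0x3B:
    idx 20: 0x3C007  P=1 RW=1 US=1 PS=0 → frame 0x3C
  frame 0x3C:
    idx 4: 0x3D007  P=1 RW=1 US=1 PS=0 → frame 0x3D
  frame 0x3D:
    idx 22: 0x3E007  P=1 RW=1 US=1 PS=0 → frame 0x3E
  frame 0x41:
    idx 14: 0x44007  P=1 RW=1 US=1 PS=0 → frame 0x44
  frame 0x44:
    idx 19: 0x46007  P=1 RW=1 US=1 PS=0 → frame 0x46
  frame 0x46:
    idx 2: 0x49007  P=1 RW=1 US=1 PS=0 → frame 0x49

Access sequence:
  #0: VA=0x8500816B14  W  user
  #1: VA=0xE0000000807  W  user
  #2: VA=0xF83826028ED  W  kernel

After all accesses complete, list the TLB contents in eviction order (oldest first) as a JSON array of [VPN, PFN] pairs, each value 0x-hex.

Walk each access:
#0 VA=0x8500816B14 (w,user):
  lvl0: tbl 0x38, slot 1 ⇒ 0x3B007 (P1/RW1/US1/PS0)
  lvl1: tbl 0x3B, slot 20 ⇒ 0x3C007 (P1/RW1/US1/PS0)
  lvl2: tbl 0x3C, slot 4 ⇒ 0x3D007 (P1/RW1/US1/PS0)
  lvl3: tbl 0x3D, slot 22 ⇒ 0x3E007 (P1/RW1/US1/PS0)
  ⇒ phys 0x3EB14  [4 reads]
#1 VA=0xE0000000807 (w,user):
  lvl0: tbl 0x38, slot 28 ⇒ 0x40087 (P1/RW1/US1/PS1)
  ⇒ phys 0x40807 (huge @L0)  [1 reads]
#2 VA=0xF83826028ED (w,kernel):
  lvl0: tbl 0x38, slot 31 ⇒ 0x41007 (P1/RW1/US1/PS0)
  lvl1: tbl 0x41, slot 14 ⇒ 0x44007 (P1/RW1/US1/PS0)
  lvl2: tbl 0x44, slot 19 ⇒ 0x46007 (P1/RW1/US1/PS0)
  lvl3: tbl 0x46, slot 2 ⇒ 0x49007 (P1/RW1/US1/PS0)
  ⇒ phys 0x498ED  [4 reads]

TLB: [["0x8500816", "0x3E"], ["0xE0000000", "0x40"], ["0xF8382602", "0x49"]]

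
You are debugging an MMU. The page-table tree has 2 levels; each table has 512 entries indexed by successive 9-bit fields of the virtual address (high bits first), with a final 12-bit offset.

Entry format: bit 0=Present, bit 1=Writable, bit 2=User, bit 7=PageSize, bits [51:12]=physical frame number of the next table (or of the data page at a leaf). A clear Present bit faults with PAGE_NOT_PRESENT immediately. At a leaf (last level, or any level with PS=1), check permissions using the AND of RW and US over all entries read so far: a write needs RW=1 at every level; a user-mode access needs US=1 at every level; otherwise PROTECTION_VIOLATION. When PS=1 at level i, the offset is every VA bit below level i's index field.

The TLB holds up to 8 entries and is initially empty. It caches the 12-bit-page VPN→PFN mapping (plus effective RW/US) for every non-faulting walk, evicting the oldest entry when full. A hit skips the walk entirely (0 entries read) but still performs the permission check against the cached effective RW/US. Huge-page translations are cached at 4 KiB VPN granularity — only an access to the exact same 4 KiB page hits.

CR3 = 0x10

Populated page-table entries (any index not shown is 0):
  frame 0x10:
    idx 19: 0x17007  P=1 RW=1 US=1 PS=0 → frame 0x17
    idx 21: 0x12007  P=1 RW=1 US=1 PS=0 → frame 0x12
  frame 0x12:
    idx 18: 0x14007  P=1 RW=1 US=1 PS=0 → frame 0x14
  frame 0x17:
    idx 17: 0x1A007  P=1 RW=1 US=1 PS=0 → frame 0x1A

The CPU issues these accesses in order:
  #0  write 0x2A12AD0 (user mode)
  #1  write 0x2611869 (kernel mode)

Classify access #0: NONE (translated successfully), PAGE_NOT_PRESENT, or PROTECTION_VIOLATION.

Walk each access:
#0 VA=0x2A12AD0 (w,user):
  L0: frame=0x10 idx=21 entry=0x12007 [P=1 RW=1 US=1 PS=0]
  L1: frame=0x12 idx=18 entry=0x14007 [P=1 RW=1 US=1 PS=0]
  → PA=0x14AD0  (2 entries read)
#1 VA=0x2611869 (w,kernel):
  L0: frame=0x10 idx=19 entry=0x17007 [P=1 RW=1 US=1 PS=0]
  L1: frame=0x17 idx=17 entry=0x1A007 [P=1 RW=1 US=1 PS=0]
  → PA=0x1A869  (2 entries read)

Access #0 fault: NONE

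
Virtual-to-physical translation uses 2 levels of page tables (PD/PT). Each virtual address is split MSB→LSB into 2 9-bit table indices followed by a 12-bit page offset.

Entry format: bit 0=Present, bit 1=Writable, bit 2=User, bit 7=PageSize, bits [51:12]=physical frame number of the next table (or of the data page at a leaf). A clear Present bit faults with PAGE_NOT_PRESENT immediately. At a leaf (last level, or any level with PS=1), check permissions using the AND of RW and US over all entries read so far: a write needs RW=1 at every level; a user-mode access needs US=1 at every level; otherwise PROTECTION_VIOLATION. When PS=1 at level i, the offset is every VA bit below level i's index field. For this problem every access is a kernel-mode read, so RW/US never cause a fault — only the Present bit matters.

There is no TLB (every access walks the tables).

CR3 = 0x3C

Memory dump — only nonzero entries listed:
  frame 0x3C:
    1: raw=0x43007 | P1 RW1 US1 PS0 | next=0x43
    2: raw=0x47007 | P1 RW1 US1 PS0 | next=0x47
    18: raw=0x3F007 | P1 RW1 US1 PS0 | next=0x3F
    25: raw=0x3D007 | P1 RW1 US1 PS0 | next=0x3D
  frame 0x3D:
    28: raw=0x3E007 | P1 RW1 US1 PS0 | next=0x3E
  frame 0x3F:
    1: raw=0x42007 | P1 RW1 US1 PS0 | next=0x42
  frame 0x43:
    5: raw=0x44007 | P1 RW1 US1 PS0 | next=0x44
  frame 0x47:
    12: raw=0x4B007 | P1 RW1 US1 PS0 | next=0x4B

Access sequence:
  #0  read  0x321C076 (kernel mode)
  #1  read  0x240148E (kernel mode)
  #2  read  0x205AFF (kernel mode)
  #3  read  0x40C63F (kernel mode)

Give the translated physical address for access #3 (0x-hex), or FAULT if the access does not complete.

Per-access translation:
#0 VA=0x321C076 (r,kernel):
  [0] read 0x3C idx=25: raw=0x3D007 flags P=1 W=1 U=1 S=0
  [1] read 0x3D idx=28: raw=0x3E007 flags P=1 W=1 U=1 S=0
  → PA=0x3E076  (2 entries read)
#1 VA=0x240148E (r,kernel):
  [0] read 0x3C idx=18: raw=0x3F007 flags P=1 W=1 U=1 S=0
  [1] read 0x3F idx=1: raw=0x42007 flags P=1 W=1 U=1 S=0
  → PA=0x4248E  (2 entries read)
#2 VA=0x205AFF (r,kernel):
  [0] read 0x3C idx=1: raw=0x43007 flags P=1 W=1 U=1 S=0
  [1] read 0x43 idx=5: raw=0x44007 flags P=1 W=1 U=1 S=0
  → PA=0x44AFF  (2 entries read)
#3 VA=0x40C63F (r,kernel):
  [0] read 0x3C idx=2: raw=0x47007 flags P=1 W=1 U=1 S=0
  [1] read 0x47 idx=12: raw=0x4B007 flags P=1 W=1 U=1 S=0
  → PA=0x4B63F  (2 entries read)

Access #3 PA: 0x4B63F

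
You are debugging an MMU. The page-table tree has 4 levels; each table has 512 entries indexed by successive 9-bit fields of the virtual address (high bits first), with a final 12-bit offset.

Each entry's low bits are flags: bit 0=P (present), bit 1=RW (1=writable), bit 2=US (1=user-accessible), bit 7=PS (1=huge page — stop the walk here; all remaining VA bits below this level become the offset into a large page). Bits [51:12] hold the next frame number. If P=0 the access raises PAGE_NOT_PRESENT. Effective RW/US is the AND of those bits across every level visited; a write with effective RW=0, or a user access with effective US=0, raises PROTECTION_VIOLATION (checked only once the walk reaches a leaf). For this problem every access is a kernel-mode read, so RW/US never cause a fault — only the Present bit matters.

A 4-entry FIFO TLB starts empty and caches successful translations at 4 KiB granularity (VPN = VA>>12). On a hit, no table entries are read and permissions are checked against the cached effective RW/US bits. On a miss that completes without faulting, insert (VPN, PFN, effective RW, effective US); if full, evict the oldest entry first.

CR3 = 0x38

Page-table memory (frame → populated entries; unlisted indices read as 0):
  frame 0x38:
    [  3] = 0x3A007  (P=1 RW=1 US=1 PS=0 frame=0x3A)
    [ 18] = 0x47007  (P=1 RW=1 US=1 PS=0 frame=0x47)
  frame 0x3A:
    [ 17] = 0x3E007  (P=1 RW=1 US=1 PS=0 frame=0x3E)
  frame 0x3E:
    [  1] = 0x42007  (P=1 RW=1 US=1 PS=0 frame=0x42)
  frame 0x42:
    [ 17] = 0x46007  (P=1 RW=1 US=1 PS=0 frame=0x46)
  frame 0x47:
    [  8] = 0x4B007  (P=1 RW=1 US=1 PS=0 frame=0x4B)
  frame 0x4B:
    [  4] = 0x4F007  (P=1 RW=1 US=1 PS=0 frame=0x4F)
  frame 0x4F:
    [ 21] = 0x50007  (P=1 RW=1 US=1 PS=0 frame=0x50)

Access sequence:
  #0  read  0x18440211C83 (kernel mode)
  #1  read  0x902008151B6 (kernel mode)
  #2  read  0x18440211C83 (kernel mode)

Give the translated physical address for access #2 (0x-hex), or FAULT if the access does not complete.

Trace:
#0 VA=0x18440211C83 (r,kernel):
  L0: frame=0x38 idx=3 entry=0x3A007 [P=1 RW=1 US=1 PS=0]
  L1: frame=0x3A idx=17 entry=0x3E007 [P=1 RW=1 US=1 PS=0]
  L2: frame=0x3E idx=1 entry=0x42007 [P=1 RW=1 US=1 PS=0]
  L3: frame=0x42 idx=17 entry=0x46007 [P=1 RW=1 US=1 PS=0]
  → PA=0x46C83  (4 entries read)
#1 VA=0x902008151B6 (r,kernel):
  L0: frame=0x38 idx=18 entry=0x47007 [P=1 RW=1 US=1 PS=0]
  L1: frame=0x47 idx=8 entry=0x4B007 [P=1 RW=1 US=1 PS=0]
  L2: frame=0x4B idx=4 entry=0x4F007 [P=1 RW=1 US=1 PS=0]
  L3: frame=0x4F idx=21 entry=0x50007 [P=1 RW=1 US=1 PS=0]
  → PA=0x501B6  (4 entries read)
#2 VA=0x18440211C83 (r,kernel):
  TLB hit vpn=0x18440211 → PA=0x46C83

Access #2 PA: 0x46C83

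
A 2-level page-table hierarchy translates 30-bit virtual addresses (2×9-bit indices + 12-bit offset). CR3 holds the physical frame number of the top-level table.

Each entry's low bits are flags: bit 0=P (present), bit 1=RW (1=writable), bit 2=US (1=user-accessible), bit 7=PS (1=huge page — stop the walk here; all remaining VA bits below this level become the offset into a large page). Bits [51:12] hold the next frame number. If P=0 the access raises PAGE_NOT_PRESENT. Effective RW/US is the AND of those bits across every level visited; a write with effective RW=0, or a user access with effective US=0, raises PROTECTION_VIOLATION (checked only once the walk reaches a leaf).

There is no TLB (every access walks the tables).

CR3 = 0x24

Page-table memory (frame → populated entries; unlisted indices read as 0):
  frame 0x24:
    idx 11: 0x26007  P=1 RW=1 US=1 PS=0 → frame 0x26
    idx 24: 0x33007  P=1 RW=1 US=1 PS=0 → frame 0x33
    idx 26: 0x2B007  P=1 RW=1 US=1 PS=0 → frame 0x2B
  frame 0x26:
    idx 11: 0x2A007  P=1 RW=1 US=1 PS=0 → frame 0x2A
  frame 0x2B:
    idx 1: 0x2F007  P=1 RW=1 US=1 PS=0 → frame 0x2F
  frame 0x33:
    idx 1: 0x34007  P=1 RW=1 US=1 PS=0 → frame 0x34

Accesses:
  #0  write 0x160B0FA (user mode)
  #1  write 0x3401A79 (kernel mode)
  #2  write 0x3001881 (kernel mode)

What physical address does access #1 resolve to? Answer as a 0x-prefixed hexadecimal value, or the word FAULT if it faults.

Trace:
#0 VA=0x160B0FA (w,user):
  L0: frame=0x24 idx=11 entry=0x26007 [P=1 RW=1 US=1 PS=0]
  L1: frame=0x26 idx=11 entry=0x2A007 [P=1 RW=1 US=1 PS=0]
  ✓ 0x2A0FA  — 2 lookups
#1 VA=0x3401A79 (w,kernel):
  L0: frame=0x24 idx=26 entry=0x2B007 [P=1 RW=1 US=1 PS=0]
  L1: frame=0x2B idx=1 entry=0x2F007 [P=1 RW=1 US=1 PS=0]
  ✓ 0x2FA79  — 2 lookups
#2 VA=0x3001881 (w,kernel):
  L0: frame=0x24 idx=24 entry=0x33007 [P=1 RW=1 US=1 PS=0]
  L1: frame=0x33 idx=1 entry=0x34007 [P=1 RW=1 US=1 PS=0]
  ✓ 0x34881  — 2 lookups

Access #1 PA: 0x2FA79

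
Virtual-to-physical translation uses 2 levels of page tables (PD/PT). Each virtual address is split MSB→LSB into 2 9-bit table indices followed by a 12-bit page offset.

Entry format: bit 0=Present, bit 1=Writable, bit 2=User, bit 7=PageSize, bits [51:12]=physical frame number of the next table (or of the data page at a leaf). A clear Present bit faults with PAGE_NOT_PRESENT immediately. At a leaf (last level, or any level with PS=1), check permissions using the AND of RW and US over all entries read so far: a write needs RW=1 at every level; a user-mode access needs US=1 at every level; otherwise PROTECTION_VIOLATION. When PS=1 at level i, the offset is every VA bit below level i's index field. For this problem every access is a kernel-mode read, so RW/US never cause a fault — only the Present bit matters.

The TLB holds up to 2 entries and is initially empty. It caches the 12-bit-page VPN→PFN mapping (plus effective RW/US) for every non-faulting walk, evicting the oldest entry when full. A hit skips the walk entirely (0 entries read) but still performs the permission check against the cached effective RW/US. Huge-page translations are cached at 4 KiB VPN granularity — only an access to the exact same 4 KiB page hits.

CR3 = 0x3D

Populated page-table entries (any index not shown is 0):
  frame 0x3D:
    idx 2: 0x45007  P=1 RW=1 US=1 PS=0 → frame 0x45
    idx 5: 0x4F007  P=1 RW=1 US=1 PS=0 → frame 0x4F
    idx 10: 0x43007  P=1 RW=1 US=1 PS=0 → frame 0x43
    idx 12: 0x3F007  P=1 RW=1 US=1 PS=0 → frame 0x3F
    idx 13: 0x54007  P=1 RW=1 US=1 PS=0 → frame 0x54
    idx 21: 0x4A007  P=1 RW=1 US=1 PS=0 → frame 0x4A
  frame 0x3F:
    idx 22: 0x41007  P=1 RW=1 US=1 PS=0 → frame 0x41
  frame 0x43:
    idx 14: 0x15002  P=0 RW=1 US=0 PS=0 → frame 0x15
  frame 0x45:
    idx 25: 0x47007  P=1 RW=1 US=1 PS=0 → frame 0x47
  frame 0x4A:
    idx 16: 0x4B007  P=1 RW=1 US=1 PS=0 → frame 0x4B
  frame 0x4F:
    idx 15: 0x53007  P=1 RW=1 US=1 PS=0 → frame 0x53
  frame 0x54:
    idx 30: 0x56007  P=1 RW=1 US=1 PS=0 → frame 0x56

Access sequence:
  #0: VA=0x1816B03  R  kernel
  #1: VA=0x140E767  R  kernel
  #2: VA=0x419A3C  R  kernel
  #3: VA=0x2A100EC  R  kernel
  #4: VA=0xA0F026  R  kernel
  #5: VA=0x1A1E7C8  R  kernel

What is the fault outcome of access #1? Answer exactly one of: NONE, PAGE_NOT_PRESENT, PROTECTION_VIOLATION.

Trace:
#0 VA=0x1816B03 (r,kernel):
  [0] read 0x3D idx=12: raw=0x3F007 flags P=1 W=1 U=1 S=0
  [1] read 0x3F idx=22: raw=0x41007 flags P=1 W=1 U=1 S=0
  ⇒ phys 0x41B03  [2 reads]
#1 VA=0x140E767 (r,kernel):
  [0] read 0x3D idx=10: raw=0x43007 flags P=1 W=1 U=1 S=0
  [1] read 0x43 idx=14: raw=0x15002 flags P=0 W=1 U=0 S=0
  ✗ PAGE_NOT_PRESENT  [2 reads]
#2 VA=0x419A3C (r,kernel):
  [0] read 0x3D idx=2: raw=0x45007 flags P=1 W=1 U=1 S=0
  [1] read 0x45 idx=25: raw=0x47007 flags P=1 W=1 U=1 S=0
  ⇒ phys 0x47A3C  [2 reads]
#3 VA=0x2A100EC (r,kernel):
  [0] read 0x3D idx=21: raw=0x4A007 flags P=1 W=1 U=1 S=0
  [1] read 0x4A idx=16: raw=0x4B007 flags P=1 W=1 U=1 S=0
  ⇒ phys 0x4B0EC  [2 reads]
#4 VA=0xA0F026 (r,kernel):
  [0] read 0x3D idx=5: raw=0x4F007 flags P=1 W=1 U=1 S=0
  [1] read 0x4F idx=15: raw=0x53007 flags P=1 W=1 U=1 S=0
  ⇒ phys 0x53026  [2 reads]
#5 VA=0x1A1E7C8 (r,kernel):
  [0] read 0x3D idx=13: raw=0x54007 flags P=1 W=1 U=1 S=0
  [1] read 0x54 idx=30: raw=0x56007 flags P=1 W=1 U=1 S=0
  ⇒ phys 0x567C8  [2 reads]

Access #1 fault: PAGE_NOT_PRESENT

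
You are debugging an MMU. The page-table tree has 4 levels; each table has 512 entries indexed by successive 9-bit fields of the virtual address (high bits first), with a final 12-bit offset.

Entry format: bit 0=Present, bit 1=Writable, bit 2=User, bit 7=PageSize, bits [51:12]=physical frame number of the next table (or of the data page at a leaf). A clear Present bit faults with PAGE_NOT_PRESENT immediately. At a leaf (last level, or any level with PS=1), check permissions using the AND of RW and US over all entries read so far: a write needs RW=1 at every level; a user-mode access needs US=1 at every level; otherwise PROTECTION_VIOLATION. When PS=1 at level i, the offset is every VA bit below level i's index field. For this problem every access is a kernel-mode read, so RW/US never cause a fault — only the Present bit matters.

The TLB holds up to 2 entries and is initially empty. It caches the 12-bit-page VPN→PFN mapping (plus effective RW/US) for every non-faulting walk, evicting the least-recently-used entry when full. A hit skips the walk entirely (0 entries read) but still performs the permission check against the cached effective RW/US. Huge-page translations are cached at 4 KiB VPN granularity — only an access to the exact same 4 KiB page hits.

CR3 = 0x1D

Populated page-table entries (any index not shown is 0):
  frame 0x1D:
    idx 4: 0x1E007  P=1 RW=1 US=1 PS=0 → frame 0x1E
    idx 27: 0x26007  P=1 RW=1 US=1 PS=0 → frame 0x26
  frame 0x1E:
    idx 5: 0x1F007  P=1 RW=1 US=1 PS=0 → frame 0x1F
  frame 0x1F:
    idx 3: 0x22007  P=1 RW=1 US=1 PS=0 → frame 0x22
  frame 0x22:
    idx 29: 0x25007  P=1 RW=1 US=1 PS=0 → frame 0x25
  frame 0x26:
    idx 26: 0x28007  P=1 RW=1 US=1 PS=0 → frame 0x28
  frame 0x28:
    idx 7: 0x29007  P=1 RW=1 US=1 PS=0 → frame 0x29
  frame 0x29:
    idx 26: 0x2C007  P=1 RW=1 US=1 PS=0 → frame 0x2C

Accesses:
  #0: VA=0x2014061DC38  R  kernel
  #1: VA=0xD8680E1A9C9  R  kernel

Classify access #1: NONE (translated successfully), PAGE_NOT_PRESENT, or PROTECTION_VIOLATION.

Trace:
#0 VA=0x2014061DC38 (r,kernel):
  [0] read 0x1D idx=4: raw=0x1E007 flags P=1 W=1 U=1 S=0
  [1] read 0x1E idx=5: raw=0x1F007 flags P=1 W=1 U=1 S=0
  [2] read 0x1F idx=3: raw=0x22007 flags P=1 W=1 U=1 S=0
  [3] read 0x22 idx=29: raw=0x25007 flags P=1 W=1 U=1 S=0
  ⇒ phys 0x25C38  [4 reads]
#1 VA=0xD8680E1A9C9 (r,kernel):
  [0] read 0x1D idx=27: raw=0x26007 flags P=1 W=1 U=1 S=0
  [1] read 0x26 idx=26: raw=0x28007 flags P=1 W=1 U=1 S=0
  [2] read 0x28 idx=7: raw=0x29007 flags P=1 W=1 U=1 S=0
  [3] read 0x29 idx=26: raw=0x2C007 flags P=1 W=1 U=1 S=0
  ⇒ phys 0x2C9C9  [4 reads]

Access #1 fault: NONE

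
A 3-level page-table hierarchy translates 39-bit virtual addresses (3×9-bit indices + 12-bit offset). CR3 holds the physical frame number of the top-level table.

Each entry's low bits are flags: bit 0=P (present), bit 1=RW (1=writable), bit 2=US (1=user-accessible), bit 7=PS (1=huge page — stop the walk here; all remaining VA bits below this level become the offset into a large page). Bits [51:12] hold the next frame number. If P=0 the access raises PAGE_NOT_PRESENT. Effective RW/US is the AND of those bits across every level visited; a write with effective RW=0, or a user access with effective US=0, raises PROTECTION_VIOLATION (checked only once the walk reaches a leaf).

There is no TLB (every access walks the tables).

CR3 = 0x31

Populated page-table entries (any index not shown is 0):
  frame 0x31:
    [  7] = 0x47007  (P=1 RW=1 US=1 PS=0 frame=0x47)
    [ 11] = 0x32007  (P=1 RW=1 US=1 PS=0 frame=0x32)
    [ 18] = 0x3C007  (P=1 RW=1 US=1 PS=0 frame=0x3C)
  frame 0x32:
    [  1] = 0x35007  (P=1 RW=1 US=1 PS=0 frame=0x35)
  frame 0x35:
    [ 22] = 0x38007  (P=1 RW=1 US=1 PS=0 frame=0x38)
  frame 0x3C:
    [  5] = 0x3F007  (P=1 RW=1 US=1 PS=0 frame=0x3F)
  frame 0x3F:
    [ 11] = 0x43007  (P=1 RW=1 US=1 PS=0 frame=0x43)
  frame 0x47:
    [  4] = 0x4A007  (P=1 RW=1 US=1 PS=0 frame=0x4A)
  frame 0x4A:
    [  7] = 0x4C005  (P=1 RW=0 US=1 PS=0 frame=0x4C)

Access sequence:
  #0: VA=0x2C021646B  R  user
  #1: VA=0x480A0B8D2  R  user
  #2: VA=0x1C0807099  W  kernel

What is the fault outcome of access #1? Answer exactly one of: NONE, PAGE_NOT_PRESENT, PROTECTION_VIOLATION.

Trace:
#0 VA=0x2C021646B (r,user):
  lvl0: tbl 0x31, slot 11 ⇒ 0x32007 (P1/RW1/US1/PS0)
  lvl1: tbl 0x32, slot 1 ⇒ 0x35007 (P1/RW1/US1/PS0)
  lvl2: tbl 0x35, slot 22 ⇒ 0x38007 (P1/RW1/US1/PS0)
  ⇒ phys 0x3846B  [3 reads]
#1 VA=0x480A0B8D2 (r,user):
  lvl0: tbl 0x31, slot 18 ⇒ 0x3C007 (P1/RW1/US1/PS0)
  lvl1: tbl 0x3C, slot 5 ⇒ 0x3F007 (P1/RW1/US1/PS0)
  lvl2: tbl 0x3F, slot 11 ⇒ 0x43007 (P1/RW1/US1/PS0)
  ⇒ phys 0x438D2  [3 reads]
#2 VA=0x1C0807099 (w,kernel):
  lvl0: tbl 0x31, slot 7 ⇒ 0x47007 (P1/RW1/US1/PS0)
  lvl1: tbl 0x47, slot 4 ⇒ 0x4A007 (P1/RW1/US1/PS0)
  lvl2: tbl 0x4A, slot 7 ⇒ 0x4C005 (P1/RW0/US1/PS0)
  → PROTECTION_VIOLATION  (3 entries read)

Access #1 fault: NONE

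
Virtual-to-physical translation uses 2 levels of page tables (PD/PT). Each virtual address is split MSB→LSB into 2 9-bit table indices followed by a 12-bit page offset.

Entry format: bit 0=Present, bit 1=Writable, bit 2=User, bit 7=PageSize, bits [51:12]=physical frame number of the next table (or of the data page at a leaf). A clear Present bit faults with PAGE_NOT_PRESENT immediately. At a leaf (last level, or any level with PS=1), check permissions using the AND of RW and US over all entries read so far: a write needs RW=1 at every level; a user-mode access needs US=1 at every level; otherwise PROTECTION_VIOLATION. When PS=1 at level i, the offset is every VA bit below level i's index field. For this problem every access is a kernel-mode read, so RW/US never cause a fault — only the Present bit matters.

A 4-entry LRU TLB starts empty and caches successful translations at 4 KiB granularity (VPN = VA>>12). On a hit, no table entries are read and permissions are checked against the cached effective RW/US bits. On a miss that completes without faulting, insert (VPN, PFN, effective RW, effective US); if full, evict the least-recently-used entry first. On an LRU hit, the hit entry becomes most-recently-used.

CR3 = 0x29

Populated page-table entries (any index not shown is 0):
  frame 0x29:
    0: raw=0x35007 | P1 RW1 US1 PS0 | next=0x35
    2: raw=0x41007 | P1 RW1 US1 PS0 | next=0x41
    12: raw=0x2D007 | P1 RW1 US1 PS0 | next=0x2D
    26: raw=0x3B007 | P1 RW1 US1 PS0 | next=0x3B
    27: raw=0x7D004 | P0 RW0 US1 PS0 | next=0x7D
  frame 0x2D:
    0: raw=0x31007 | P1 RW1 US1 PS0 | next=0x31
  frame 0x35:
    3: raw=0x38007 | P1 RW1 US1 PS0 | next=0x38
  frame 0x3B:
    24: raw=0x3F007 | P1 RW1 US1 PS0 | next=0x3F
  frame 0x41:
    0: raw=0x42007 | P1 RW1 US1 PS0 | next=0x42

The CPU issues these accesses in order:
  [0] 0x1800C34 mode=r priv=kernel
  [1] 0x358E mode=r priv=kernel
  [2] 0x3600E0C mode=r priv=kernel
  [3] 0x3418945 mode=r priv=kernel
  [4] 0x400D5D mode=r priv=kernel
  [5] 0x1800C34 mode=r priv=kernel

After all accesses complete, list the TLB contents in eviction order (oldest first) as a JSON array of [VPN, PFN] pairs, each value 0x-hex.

Per-access translation:
#0 VA=0x1800C34 (r,kernel):
  L0 @0x29[12] → 0x2D007  P=1,RW=1,US=1,PS=0
  L1 @0x2D[0] → 0x31007  P=1,RW=1,US=1,PS=0
  ⇒ phys 0x31C34  [2 reads]
#1 VA=0x358E (r,kernel):
  L0 @0x29[0] → 0x35007  P=1,RW=1,US=1,PS=0
  L1 @0x35[3] → 0x38007  P=1,RW=1,US=1,PS=0
  ⇒ phys 0x3858E  [2 reads]
#2 VA=0x3600E0C (r,kernel):
  L0 @0x29[27] → 0x7D004  P=0,RW=0,US=1,PS=0
  → PAGE_NOT_PRESENT  (1 entries read)
#3 VA=0x3418945 (r,kernel):
  L0 @0x29[26] → 0x3B007  P=1,RW=1,US=1,PS=0
  L1 @0x3B[24] → 0x3F007  P=1,RW=1,US=1,PS=0
  ⇒ phys 0x3F945  [2 reads]
#4 VA=0x400D5D (r,kernel):
  L0 @0x29[2] → 0x41007  P=1,RW=1,US=1,PS=0
  L1 @0x41[0] → 0x42007  P=1,RW=1,US=1,PS=0
  ⇒ phys 0x42D5D  [2 reads]
#5 VA=0x1800C34 (r,kernel):
  TLB hit vpn=0x1800 → PA=0x31C34

TLB: [["0x3", "0x38"], ["0x3418", "0x3F"], ["0x400", "0x42"], ["0x1800", "0x31"]]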